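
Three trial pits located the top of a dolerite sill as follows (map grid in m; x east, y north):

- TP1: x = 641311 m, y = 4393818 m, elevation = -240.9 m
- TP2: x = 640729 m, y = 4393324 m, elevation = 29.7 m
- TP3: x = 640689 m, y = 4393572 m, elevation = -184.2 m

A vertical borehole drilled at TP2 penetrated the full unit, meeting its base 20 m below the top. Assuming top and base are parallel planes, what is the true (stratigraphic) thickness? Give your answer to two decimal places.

Two edge vectors: TP1→TP2 = (-582, -494, 270.6), TP1→TP3 = (-622, -246, 56.7).
Normal n = (TP1→TP2) × (TP1→TP3) = (38557.8, -135313.8, -164096).
So ∂z/∂x = −n_x/n_z = 0.23497 and ∂z/∂y = −n_y/n_z = −0.82460.
|∇z| = √(a²+b²) = 0.85743, so dip δ = arctan(0.85743) = 40.61°.
True thickness = vertical thickness × cos δ = 20 × cos 40.61° = 15.18 m.

15.18 m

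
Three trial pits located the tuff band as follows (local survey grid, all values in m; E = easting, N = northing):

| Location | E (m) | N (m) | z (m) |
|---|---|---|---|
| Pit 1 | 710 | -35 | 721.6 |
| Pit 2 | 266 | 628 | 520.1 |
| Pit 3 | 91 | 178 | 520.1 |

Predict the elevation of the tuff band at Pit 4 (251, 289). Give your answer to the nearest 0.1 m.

Let the plane be z = a·E + b·N + c.
Pit 2−Pit 1: −444a + 663b = −201.5;  Pit 3−Pit 1: −619a + 213b = −201.5.
Solving gives a = 0.28711, b = −0.11165.
Then c = 721.6 − a·710 − b·-35 = 513.85.
At (251, 289): z = 72.1 − 32.3 + 513.85 = 553.6 m.

553.6 m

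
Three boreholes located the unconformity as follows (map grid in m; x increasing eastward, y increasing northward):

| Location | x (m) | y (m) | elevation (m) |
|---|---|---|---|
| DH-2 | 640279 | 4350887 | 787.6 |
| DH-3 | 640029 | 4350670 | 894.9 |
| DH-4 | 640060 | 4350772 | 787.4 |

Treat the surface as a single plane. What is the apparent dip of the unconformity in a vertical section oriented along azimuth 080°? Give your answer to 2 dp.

Let the plane be z = a·x + b·y + c.
DH-3−DH-2: −250a − 217b = 107.3;  DH-4−DH-2: −219a − 115b = −0.2.
Solving gives a = 0.65961, b = −1.25439.
Unit vector along 080° is (sin 80°, cos 80°) = (0.9848, 0.1736).
Slope in that direction = a·(0.9848) + b·(0.1736) = 0.43177.
Apparent dip = arctan|0.43177| = 23.35° (true dip is 54.8°, so apparent ≤ true as expected).

23.35°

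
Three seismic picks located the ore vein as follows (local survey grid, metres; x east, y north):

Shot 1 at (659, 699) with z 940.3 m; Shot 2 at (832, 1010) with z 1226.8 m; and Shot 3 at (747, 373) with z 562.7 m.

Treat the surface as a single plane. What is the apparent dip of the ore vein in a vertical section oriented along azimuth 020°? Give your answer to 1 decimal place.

Let the plane be z = a·x + b·y + c.
Shot 2−Shot 1: 173a + 311b = 286.5;  Shot 3−Shot 1: 88a − 326b = −377.6.
Solving gives a = −0.28693, b = 1.08083.
Unit vector along 020° is (sin 20°, cos 20°) = (0.3420, 0.9397).
Slope in that direction = a·(0.3420) + b·(0.9397) = 0.91751.
Apparent dip = arctan|0.91751| = 42.5° (true dip is 48.2°, so apparent ≤ true as expected).

42.5°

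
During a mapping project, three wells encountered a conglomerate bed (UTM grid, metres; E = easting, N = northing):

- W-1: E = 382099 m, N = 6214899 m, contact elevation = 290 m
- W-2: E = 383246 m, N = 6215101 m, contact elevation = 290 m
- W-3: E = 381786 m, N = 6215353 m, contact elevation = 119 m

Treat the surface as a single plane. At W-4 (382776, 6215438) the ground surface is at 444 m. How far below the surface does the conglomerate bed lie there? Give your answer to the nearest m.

Two edge vectors: W-1→W-2 = (1147, 202, 0), W-1→W-3 = (-313, 454, -171).
Normal n = (W-1→W-2) × (W-1→W-3) = (-34542, 196137, 583964).
So ∂z/∂E = −n_x/n_z = 0.05915091 and ∂z/∂N = −n_y/n_z = −0.33587173.
Intercept c from W-1: 290 − 22601.50 + 2087408.89 = 2065097.39.
At (382776, 6215438): z_contact = 22641.5 − 2087589.9 + 2065097.39 = 149.0 m.
Depth below ground = 444 − 149.0 = 295 m.

295 m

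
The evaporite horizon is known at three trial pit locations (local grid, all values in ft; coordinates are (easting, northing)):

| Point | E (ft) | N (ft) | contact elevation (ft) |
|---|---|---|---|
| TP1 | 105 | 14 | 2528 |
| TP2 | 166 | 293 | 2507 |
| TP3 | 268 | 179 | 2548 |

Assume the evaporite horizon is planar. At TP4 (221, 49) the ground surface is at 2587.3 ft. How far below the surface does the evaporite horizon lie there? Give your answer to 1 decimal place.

Two edge vectors: TP1→TP2 = (61, 279, -21), TP1→TP3 = (163, 165, 20).
Normal n = (TP1→TP2) × (TP1→TP3) = (9045, -4643, -35412).
So ∂z/∂E = −n_x/n_z = 0.25542 and ∂z/∂N = −n_y/n_z = −0.13111.
Intercept c from TP1: 2528 − 26.82 + 1.84 = 2503.02.
At (221, 49): z_contact = 56.45 − 6.42 + 2503.02 = 2553.04 ft.
Depth below ground = 2587.3 − 2553.04 = 34.3 ft.

34.3 ft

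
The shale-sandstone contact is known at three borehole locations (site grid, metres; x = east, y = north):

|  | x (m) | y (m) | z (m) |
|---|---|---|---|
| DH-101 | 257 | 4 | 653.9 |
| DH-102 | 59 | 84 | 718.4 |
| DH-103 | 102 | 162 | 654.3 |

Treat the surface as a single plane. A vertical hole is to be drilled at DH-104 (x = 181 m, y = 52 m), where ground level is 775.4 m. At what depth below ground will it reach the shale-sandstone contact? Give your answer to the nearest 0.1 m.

105.8 m

Let the plane be z = a·x + b·y + c.
DH-102−DH-101: −198a + 80b = 64.5;  DH-103−DH-101: −155a + 158b = 0.4.
Solving gives a = −0.53797, b = −0.52522.
Then c = 653.9 − a·257 − b·4 = 794.26.
At (181, 52): z_contact = −97.37 − 27.31 + 794.26 = 669.57 m.
Depth below ground = 775.4 − 669.57 = 105.8 m.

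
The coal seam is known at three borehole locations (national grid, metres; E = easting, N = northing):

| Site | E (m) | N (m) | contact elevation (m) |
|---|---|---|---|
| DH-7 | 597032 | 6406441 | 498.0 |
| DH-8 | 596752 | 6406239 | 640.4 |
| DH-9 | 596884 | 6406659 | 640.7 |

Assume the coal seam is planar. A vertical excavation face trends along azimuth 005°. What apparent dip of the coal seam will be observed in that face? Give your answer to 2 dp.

8.50°

Two edge vectors: DH-7→DH-8 = (-280, -202, 142.4), DH-7→DH-9 = (-148, 218, 142.7).
Normal n = (DH-7→DH-8) × (DH-7→DH-9) = (-59868.6, 18880.8, -90936).
So ∂z/∂E = −n_x/n_z = −0.65836 and ∂z/∂N = −n_y/n_z = 0.20763.
Unit vector along 005° is (sin 5°, cos 5°) = (0.0872, 0.9962).
Slope in that direction = a·(0.0872) + b·(0.9962) = 0.14946.
Apparent dip = arctan|0.14946| = 8.50° (true dip is 34.6°, so apparent ≤ true as expected).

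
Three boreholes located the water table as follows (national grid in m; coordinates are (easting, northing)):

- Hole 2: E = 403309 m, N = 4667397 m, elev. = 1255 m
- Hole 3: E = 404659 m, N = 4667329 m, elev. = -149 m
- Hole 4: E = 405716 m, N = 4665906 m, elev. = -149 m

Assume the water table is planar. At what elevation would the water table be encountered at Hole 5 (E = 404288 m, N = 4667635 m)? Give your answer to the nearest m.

6 m

Let the plane be z = a·E + b·N + c.
Hole 3−Hole 2: 1350a − 68b = −1404;  Hole 4−Hole 2: 2407a − 1491b = −1404.
Solving gives a = −1.08042402, b = −0.80253562.
Then c = 1255 − a·403309 − b·4667397 = 4182752.07.
At (404288, 4667635): z = −436802.5 − 3745943.3 + 4182752.07 = 6.3 m.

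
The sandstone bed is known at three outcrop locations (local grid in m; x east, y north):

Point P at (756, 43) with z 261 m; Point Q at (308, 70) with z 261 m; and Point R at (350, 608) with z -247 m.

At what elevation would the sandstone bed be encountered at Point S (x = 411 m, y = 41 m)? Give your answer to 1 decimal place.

282.4 m

Two edge vectors: Point P→Point Q = (-448, 27, 0), Point P→Point R = (-406, 565, -508).
Normal n = (Point P→Point Q) × (Point P→Point R) = (-13716, -227584, -242158).
So ∂z/∂x = −n_x/n_z = −0.05664 and ∂z/∂y = −n_y/n_z = −0.93982.
Intercept c from Point P: 261 + 42.82 + 40.41 = 344.23.
At (411, 41): z = −23.3 − 38.5 + 344.23 = 282.4 m.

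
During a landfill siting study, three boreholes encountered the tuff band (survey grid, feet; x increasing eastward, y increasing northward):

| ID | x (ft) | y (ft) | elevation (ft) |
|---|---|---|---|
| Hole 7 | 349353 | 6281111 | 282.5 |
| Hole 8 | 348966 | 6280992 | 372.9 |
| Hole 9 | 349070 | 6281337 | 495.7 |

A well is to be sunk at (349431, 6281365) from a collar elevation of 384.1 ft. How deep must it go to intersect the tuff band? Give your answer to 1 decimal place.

Let the plane be z = a·x + b·y + c.
Hole 8−Hole 7: −387a − 119b = 90.4;  Hole 9−Hole 7: −283a + 226b = 213.2.
Solving gives a = −0.378087982, b = 0.469916377.
Then c = 282.5 − a·349353 − b·6281111 = −2819228.25.
At (349431, 6281365): z_contact = −132115.66 + 2951716.28 − 2819228.25 = 372.37 ft.
Depth below ground = 384.1 − 372.37 = 11.7 ft.

11.7 ft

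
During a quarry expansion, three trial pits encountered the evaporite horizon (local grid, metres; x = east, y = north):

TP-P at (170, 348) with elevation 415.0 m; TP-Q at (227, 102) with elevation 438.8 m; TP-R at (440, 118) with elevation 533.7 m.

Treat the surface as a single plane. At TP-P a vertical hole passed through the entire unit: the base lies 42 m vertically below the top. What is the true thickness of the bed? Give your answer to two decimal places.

Two edge vectors: TP-P→TP-Q = (57, -246, 23.8), TP-P→TP-R = (270, -230, 118.7).
Normal n = (TP-P→TP-Q) × (TP-P→TP-R) = (-23726.2, -339.9, 53310).
So ∂z/∂x = −n_x/n_z = 0.44506 and ∂z/∂y = −n_y/n_z = 0.00638.
|∇z| = √(a²+b²) = 0.44511, so dip δ = arctan(0.44511) = 23.99°.
True thickness = vertical thickness × cos δ = 42 × cos 23.99° = 38.37 m.

38.37 m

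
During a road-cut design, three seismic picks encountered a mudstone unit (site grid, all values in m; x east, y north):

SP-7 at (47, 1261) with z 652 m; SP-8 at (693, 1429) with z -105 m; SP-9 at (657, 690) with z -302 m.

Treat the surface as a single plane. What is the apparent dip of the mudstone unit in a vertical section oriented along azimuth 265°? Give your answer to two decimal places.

50.75°

Two edge vectors: SP-7→SP-8 = (646, 168, -757), SP-7→SP-9 = (610, -571, -954).
Normal n = (SP-7→SP-8) × (SP-7→SP-9) = (-592519, 154514, -471346).
So ∂z/∂x = −n_x/n_z = −1.25708 and ∂z/∂y = −n_y/n_z = 0.32781.
Unit vector along 265° is (sin 265°, cos 265°) = (-0.9962, -0.0872).
Slope in that direction = a·(-0.9962) + b·(-0.0872) = 1.22372.
Apparent dip = arctan|1.22372| = 50.75° (true dip is 52.4°, so apparent ≤ true as expected).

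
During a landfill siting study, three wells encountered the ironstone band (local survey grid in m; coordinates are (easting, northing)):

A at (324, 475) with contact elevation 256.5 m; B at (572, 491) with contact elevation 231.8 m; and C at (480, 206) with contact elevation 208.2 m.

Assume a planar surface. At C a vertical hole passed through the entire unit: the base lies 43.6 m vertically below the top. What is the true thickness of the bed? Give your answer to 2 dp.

43.06 m

Two edge vectors: A→B = (248, 16, -24.7), A→C = (156, -269, -48.3).
Normal n = (A→B) × (A→C) = (-7417.1, 8125.2, -69208).
So ∂z/∂E = −n_x/n_z = −0.10717 and ∂z/∂N = −n_y/n_z = 0.11740.
|∇z| = √(a²+b²) = 0.15896, so dip δ = arctan(0.15896) = 9.03°.
True thickness = vertical thickness × cos δ = 43.6 × cos 9.03° = 43.06 m.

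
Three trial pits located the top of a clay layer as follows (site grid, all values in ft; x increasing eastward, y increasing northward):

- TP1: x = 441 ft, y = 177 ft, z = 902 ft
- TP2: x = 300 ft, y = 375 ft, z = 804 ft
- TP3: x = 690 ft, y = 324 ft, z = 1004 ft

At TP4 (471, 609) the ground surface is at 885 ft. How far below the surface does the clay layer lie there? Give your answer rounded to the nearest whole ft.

Let the plane be z = a·x + b·y + c.
TP2−TP1: −141a + 198b = −98;  TP3−TP1: 249a + 147b = 102.
Solving gives a = 0.49411, b = −0.14308.
Then c = 902 − a·441 − b·177 = 709.42.
At (471, 609): z_contact = 232.7 − 87.1 + 709.42 = 855.0 ft.
Depth below ground = 885 − 855.0 = 30 ft.

30 ft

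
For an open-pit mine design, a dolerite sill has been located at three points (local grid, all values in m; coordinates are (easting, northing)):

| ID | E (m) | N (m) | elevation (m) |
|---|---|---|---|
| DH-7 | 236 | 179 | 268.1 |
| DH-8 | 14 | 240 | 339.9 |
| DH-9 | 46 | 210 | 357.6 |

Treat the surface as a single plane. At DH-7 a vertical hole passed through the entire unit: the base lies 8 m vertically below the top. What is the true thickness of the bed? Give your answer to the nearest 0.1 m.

Let the plane be z = a·E + b·N + c.
DH-8−DH-7: −222a + 61b = 71.8;  DH-9−DH-7: −190a + 31b = 89.5.
Solving gives a = −0.68685, b = −1.32264.
|∇z| = √(a²+b²) = 1.49035, so dip δ = arctan(1.49035) = 56.14°.
True thickness = vertical thickness × cos δ = 8 × cos 56.14° = 4.5 m.

4.5 m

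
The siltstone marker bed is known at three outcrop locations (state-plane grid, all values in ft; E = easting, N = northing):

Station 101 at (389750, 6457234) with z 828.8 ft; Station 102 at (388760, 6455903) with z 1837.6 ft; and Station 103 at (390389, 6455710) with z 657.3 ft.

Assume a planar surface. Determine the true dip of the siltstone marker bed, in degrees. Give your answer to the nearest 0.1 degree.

37.8°

Two edge vectors: Station 101→Station 102 = (-990, -1331, 1008.8), Station 101→Station 103 = (639, -1524, -171.5).
Normal n = (Station 101→Station 102) × (Station 101→Station 103) = (1765677.7, 474838.2, 2359269).
So ∂z/∂E = −n_x/n_z = −0.74840 and ∂z/∂N = −n_y/n_z = −0.20126.
Gradient magnitude |∇z| = √(a² + b²) = √(0.56010 + 0.04051) = 0.77499.
True dip = arctan(0.77499) = 37.8°, dipping toward ENE (azimuth ≈ 075°).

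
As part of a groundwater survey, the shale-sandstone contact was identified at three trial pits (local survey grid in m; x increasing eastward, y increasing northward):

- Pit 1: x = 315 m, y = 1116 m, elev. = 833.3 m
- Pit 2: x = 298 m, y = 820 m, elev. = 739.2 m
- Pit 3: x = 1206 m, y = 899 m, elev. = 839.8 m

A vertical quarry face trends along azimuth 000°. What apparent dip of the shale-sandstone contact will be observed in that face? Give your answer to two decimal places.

Let the plane be z = a·x + b·y + c.
Pit 2−Pit 1: −17a − 296b = −94.1;  Pit 3−Pit 1: 891a − 217b = 6.5.
Solving gives a = 0.08355, b = 0.31311.
Unit vector along 000° is (sin 0°, cos 0°) = (0.0000, 1.0000).
Slope in that direction = a·(0.0000) + b·(1.0000) = 0.31311.
Apparent dip = arctan|0.31311| = 17.39° (true dip is 18.0°, so apparent ≤ true as expected).

17.39°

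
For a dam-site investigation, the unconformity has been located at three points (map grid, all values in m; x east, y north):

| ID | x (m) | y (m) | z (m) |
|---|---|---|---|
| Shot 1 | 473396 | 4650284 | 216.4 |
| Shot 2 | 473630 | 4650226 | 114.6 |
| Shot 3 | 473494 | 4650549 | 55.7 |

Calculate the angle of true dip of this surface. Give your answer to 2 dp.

33.97°

Two edge vectors: Shot 1→Shot 2 = (234, -58, -101.8), Shot 1→Shot 3 = (98, 265, -160.7).
Normal n = (Shot 1→Shot 2) × (Shot 1→Shot 3) = (36297.6, 27627.4, 67694).
So ∂z/∂x = −n_x/n_z = −0.53620 and ∂z/∂y = −n_y/n_z = −0.40812.
Gradient magnitude |∇z| = √(a² + b²) = √(0.28751 + 0.16656) = 0.67385.
True dip = arctan(0.67385) = 33.97°, dipping toward NE (azimuth ≈ 053°).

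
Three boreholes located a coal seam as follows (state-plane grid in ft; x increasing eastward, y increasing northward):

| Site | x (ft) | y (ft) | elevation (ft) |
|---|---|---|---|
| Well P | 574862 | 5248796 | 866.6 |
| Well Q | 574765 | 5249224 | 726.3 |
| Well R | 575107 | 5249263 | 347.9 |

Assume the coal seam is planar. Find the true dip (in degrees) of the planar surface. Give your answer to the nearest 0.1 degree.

49.8°

Let the plane be z = a·x + b·y + c.
Well Q−Well P: −97a + 428b = −140.3;  Well R−Well P: 245a + 467b = −518.7.
Solving gives a = −1.04212, b = −0.56398.
Gradient magnitude |∇z| = √(a² + b²) = √(1.08601 + 0.31808) = 1.18494.
True dip = arctan(1.18494) = 49.8°, dipping toward ENE (azimuth ≈ 062°).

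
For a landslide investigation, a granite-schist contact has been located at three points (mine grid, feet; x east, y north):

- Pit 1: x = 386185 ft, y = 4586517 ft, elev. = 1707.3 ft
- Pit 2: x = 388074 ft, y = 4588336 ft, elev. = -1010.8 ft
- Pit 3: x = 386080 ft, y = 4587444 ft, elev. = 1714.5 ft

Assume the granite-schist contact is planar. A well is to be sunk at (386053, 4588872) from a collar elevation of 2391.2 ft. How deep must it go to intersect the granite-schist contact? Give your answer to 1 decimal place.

841.3 ft

Let the plane be z = a·x + b·y + c.
Pit 2−Pit 1: 1889a + 1819b = −2718.1;  Pit 3−Pit 1: −105a + 927b = 7.2.
Solving gives a = −1.304144024, b = −0.139951588.
Then c = 1707.3 − a·386185 − b·4586517 = 1147238.50.
At (386053, 4588872): z_contact = −503468.71 − 642219.93 + 1147238.50 = 1549.86 ft.
Depth below ground = 2391.2 − 1549.86 = 841.3 ft.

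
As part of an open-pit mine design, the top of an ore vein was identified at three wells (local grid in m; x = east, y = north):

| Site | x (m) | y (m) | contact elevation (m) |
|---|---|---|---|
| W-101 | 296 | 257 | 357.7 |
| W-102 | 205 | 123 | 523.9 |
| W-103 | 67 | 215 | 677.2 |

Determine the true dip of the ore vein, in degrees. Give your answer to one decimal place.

Let the plane be z = a·x + b·y + c.
W-102−W-101: −91a − 134b = 166.2;  W-103−W-101: −229a − 42b = 319.5.
Solving gives a = −1.33385, b = −0.33447.
Gradient magnitude |∇z| = √(a² + b²) = √(1.77916 + 0.11187) = 1.37515.
True dip = arctan(1.37515) = 54.0°, dipping toward ENE (azimuth ≈ 076°).

54.0°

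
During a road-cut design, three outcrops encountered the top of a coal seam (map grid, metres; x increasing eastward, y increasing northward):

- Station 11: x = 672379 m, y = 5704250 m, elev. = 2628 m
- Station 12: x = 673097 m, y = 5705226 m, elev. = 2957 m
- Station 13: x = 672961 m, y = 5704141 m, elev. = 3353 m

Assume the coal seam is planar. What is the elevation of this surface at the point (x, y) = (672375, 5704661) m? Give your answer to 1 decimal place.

Two edge vectors: Station 11→Station 12 = (718, 976, 329), Station 11→Station 13 = (582, -109, 725).
Normal n = (Station 11→Station 12) × (Station 11→Station 13) = (743461, -329072, -646294).
So ∂z/∂x = −n_x/n_z = 1.150344889 and ∂z/∂y = −n_y/n_z = −0.509167654.
Intercept c from Station 11: 2628 − 773467.75 + 2904419.59 = 2133579.85.
At (672375, 5704661): z = 773463.1 − 2904628.9 + 2133579.85 = 2414.1 m.

2414.1 m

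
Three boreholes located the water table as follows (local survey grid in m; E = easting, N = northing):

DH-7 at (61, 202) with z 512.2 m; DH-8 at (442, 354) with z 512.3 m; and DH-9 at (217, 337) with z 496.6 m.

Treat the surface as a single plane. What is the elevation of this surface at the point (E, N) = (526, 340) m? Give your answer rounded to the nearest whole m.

Two edge vectors: DH-7→DH-8 = (381, 152, 0.1), DH-7→DH-9 = (156, 135, -15.6).
Normal n = (DH-7→DH-8) × (DH-7→DH-9) = (-2384.7, 5959.2, 27723).
So ∂z/∂E = −n_x/n_z = 0.08602 and ∂z/∂N = −n_y/n_z = −0.21496.
Intercept c from DH-7: 512.2 − 5.25 + 43.42 = 550.37.
At (526, 340): z = 45.2 − 73.1 + 550.37 = 522.5 m.

523 m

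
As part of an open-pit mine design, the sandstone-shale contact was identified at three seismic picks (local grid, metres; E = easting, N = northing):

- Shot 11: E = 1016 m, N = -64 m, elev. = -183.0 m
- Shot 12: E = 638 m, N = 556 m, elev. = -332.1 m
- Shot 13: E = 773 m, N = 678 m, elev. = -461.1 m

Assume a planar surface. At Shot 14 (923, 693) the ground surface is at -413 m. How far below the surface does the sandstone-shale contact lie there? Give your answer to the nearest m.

127 m

Two edge vectors: Shot 11→Shot 12 = (-378, 620, -149.1), Shot 11→Shot 13 = (-243, 742, -278.1).
Normal n = (Shot 11→Shot 12) × (Shot 11→Shot 13) = (-61789.8, -68890.5, -129816).
So ∂z/∂E = −n_x/n_z = −0.47598 and ∂z/∂N = −n_y/n_z = −0.53068.
Intercept c from Shot 11: -183 + 483.60 − 33.96 = 266.63.
At (923, 693): z_contact = −439.3 − 367.8 + 266.63 = -540.5 m.
Depth below ground = -413 − (-540.5) = 127 m.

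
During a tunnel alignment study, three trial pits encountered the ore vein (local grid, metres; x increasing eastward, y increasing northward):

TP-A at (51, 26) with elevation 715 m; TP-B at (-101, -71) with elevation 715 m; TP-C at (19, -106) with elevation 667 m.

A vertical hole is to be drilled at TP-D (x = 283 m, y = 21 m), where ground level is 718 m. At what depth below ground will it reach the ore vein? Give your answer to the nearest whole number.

Let the plane be z = a·x + b·y + c.
TP-B−TP-A: −152a − 97b = 0;  TP-C−TP-A: −32a − 132b = −48.
Solving gives a = −0.27453, b = 0.43019.
Then c = 715 − a·51 − b·26 = 717.82.
At (283, 21): z_contact = −77.7 + 9.0 + 717.82 = 649.2 m.
Depth below ground = 718 − 649.2 = 69 m.

69 m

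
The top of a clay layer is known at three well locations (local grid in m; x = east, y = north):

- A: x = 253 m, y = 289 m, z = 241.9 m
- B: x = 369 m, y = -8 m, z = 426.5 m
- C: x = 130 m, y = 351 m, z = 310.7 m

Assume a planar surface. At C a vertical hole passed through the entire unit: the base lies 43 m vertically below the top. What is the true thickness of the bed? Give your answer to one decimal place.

Two edge vectors: A→B = (116, -297, 184.6), A→C = (-123, 62, 68.8).
Normal n = (A→B) × (A→C) = (-31878.8, -30686.6, -29339).
So ∂z/∂x = −n_x/n_z = −1.08657 and ∂z/∂y = −n_y/n_z = −1.04593.
|∇z| = √(a²+b²) = 1.50818, so dip δ = arctan(1.50818) = 56.45°.
True thickness = vertical thickness × cos δ = 43 × cos 56.45° = 23.8 m.

23.8 m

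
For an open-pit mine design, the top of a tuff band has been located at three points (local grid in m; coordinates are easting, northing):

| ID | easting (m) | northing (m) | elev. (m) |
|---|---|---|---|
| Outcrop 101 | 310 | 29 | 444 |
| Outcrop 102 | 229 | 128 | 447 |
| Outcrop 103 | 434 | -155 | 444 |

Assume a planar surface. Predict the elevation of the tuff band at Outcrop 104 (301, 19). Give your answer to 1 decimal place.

Two edge vectors: Outcrop 101→Outcrop 102 = (-81, 99, 3), Outcrop 101→Outcrop 103 = (124, -184, 0).
Normal n = (Outcrop 101→Outcrop 102) × (Outcrop 101→Outcrop 103) = (552, 372, 2628).
So ∂z/∂easting = −n_x/n_z = −0.21005 and ∂z/∂northing = −n_y/n_z = −0.14155.
Intercept c from Outcrop 101: 444 + 65.11 + 4.11 = 513.22.
At (301, 19): z = −63.2 − 2.7 + 513.22 = 447.3 m.

447.3 m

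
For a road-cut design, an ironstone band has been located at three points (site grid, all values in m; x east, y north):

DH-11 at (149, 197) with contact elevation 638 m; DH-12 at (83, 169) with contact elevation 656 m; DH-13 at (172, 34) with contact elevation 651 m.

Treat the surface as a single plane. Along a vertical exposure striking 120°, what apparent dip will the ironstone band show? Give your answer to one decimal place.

Let the plane be z = a·x + b·y + c.
DH-12−DH-11: −66a − 28b = 18;  DH-13−DH-11: 23a − 163b = 13.
Solving gives a = −0.22540, b = −0.11156.
Unit vector along 120° is (sin 120°, cos 120°) = (0.8660, -0.5000).
Slope in that direction = a·(0.8660) + b·(-0.5000) = −0.13942.
Apparent dip = arctan|0.13942| = 7.9° (true dip is 14.1°, so apparent ≤ true as expected).

7.9°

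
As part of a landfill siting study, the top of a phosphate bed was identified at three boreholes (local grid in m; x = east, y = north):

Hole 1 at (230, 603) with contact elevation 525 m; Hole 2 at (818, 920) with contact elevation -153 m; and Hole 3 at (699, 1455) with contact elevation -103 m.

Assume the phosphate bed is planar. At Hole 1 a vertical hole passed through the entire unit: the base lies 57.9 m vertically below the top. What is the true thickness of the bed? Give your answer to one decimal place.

Two edge vectors: Hole 1→Hole 2 = (588, 317, -678), Hole 1→Hole 3 = (469, 852, -628).
Normal n = (Hole 1→Hole 2) × (Hole 1→Hole 3) = (378580, 51282, 352303).
So ∂z/∂x = −n_x/n_z = −1.07459 and ∂z/∂y = −n_y/n_z = −0.14556.
|∇z| = √(a²+b²) = 1.08440, so dip δ = arctan(1.08440) = 47.32°.
True thickness = vertical thickness × cos δ = 57.9 × cos 47.32° = 39.3 m.

39.3 m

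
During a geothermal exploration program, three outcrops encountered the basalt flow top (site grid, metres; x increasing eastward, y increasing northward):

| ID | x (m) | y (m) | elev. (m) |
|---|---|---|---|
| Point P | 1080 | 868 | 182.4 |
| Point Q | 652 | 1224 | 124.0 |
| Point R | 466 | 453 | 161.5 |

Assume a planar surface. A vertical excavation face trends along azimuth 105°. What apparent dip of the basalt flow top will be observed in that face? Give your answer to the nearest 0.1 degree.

Two edge vectors: Point P→Point Q = (-428, 356, -58.4), Point P→Point R = (-614, -415, -20.9).
Normal n = (Point P→Point Q) × (Point P→Point R) = (-31676.4, 26912.4, 396204).
So ∂z/∂x = −n_x/n_z = 0.07995 and ∂z/∂y = −n_y/n_z = −0.06793.
Unit vector along 105° is (sin 105°, cos 105°) = (0.9659, -0.2588).
Slope in that direction = a·(0.9659) + b·(-0.2588) = 0.09481.
Apparent dip = arctan|0.09481| = 5.4° (true dip is 6.0°, so apparent ≤ true as expected).

5.4°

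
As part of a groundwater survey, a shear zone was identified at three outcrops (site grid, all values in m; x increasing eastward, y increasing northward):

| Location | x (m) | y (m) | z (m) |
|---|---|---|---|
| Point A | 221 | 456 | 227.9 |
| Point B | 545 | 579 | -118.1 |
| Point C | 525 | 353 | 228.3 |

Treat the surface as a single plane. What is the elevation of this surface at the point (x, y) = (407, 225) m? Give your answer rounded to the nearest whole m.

Two edge vectors: Point A→Point B = (324, 123, -346), Point A→Point C = (304, -103, 0.4).
Normal n = (Point A→Point B) × (Point A→Point C) = (-35588.8, -105313.6, -70764).
So ∂z/∂x = −n_x/n_z = −0.50292 and ∂z/∂y = −n_y/n_z = −1.48824.
Intercept c from Point A: 227.9 + 111.15 + 678.64 = 1017.68.
At (407, 225): z = −204.7 − 334.9 + 1017.68 = 478.1 m.

478 m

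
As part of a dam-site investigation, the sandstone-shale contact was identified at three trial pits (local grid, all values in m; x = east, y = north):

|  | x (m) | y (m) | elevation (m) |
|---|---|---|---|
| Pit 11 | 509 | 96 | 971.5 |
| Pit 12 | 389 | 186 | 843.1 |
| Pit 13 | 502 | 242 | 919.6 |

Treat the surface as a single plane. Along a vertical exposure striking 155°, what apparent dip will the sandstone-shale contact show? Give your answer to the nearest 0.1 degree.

32.5°

Let the plane be z = a·x + b·y + c.
Pit 12−Pit 11: −120a + 90b = −128.4;  Pit 13−Pit 11: −7a + 146b = −51.9.
Solving gives a = 0.83336, b = −0.31552.
Unit vector along 155° is (sin 155°, cos 155°) = (0.4226, -0.9063).
Slope in that direction = a·(0.4226) + b·(-0.9063) = 0.63815.
Apparent dip = arctan|0.63815| = 32.5° (true dip is 41.7°, so apparent ≤ true as expected).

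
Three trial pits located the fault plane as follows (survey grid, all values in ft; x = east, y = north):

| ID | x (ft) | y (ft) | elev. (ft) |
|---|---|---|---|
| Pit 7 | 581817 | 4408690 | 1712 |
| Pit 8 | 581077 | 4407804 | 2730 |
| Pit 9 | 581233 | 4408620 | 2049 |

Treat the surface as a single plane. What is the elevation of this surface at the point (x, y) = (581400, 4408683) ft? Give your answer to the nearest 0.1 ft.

1920.8 ft

Let the plane be z = a·x + b·y + c.
Pit 8−Pit 7: −740a − 886b = 1018;  Pit 9−Pit 7: −584a − 70b = 337.
Solving gives a = −0.488209371, b = −0.741224679.
Then c = 1712 − a·581817 − b·4408690 = 3553590.34.
At (581400, 4408683): z = −283844.9 − 3267824.6 + 3553590.34 = 1920.8 ft.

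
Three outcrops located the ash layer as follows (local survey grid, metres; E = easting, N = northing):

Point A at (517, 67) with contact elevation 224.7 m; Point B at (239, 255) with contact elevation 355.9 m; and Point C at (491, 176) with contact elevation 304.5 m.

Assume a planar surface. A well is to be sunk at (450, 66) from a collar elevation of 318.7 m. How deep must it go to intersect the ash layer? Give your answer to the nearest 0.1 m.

96.6 m

Two edge vectors: Point A→Point B = (-278, 188, 131.2), Point A→Point C = (-26, 109, 79.8).
Normal n = (Point A→Point B) × (Point A→Point C) = (701.6, 18773.2, -25414).
So ∂z/∂E = −n_x/n_z = 0.02761 and ∂z/∂N = −n_y/n_z = 0.73870.
Intercept c from Point A: 224.7 − 14.27 − 49.49 = 160.93.
At (450, 66): z_contact = 12.42 + 48.75 + 160.93 = 222.11 m.
Depth below ground = 318.7 − 222.11 = 96.6 m.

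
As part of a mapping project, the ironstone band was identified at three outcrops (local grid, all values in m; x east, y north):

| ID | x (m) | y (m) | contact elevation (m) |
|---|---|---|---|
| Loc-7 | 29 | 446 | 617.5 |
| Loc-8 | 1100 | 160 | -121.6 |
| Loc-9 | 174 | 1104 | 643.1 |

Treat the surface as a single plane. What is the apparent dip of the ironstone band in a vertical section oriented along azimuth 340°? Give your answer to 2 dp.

21.26°

Let the plane be z = a·x + b·y + c.
Loc-8−Loc-7: 1071a − 286b = −739.1;  Loc-9−Loc-7: 145a + 658b = 25.6.
Solving gives a = −0.64194, b = 0.18037.
Unit vector along 340° is (sin 340°, cos 340°) = (-0.3420, 0.9397).
Slope in that direction = a·(-0.3420) + b·(0.9397) = 0.38904.
Apparent dip = arctan|0.38904| = 21.26° (true dip is 33.7°, so apparent ≤ true as expected).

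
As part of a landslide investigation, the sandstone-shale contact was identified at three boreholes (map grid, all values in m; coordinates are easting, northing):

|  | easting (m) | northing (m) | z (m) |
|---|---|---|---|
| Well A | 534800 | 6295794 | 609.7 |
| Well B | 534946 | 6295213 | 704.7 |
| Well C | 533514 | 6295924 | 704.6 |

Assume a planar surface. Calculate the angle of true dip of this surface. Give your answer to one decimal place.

11.8°

Two edge vectors: Well A→Well B = (146, -581, 95), Well A→Well C = (-1286, 130, 94.9).
Normal n = (Well A→Well B) × (Well A→Well C) = (-67486.9, -136025.4, -728186).
So ∂z/∂easting = −n_x/n_z = −0.09268 and ∂z/∂northing = −n_y/n_z = −0.18680.
Gradient magnitude |∇z| = √(a² + b²) = √(0.00859 + 0.03489) = 0.20853.
True dip = arctan(0.20853) = 11.8°, dipping toward NNE (azimuth ≈ 026°).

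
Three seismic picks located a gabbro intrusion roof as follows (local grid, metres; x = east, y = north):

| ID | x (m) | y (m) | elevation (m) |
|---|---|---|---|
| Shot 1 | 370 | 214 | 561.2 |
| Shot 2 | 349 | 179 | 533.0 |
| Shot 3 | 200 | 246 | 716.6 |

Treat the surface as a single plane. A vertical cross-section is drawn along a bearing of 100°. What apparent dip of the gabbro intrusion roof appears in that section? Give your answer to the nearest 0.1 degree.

41.5°

Two edge vectors: Shot 1→Shot 2 = (-21, -35, -28.2), Shot 1→Shot 3 = (-170, 32, 155.4).
Normal n = (Shot 1→Shot 2) × (Shot 1→Shot 3) = (-4536.6, 8057.4, -6622).
So ∂z/∂x = −n_x/n_z = −0.68508 and ∂z/∂y = −n_y/n_z = 1.21676.
Unit vector along 100° is (sin 100°, cos 100°) = (0.9848, -0.1736).
Slope in that direction = a·(0.9848) + b·(-0.1736) = −0.88596.
Apparent dip = arctan|0.88596| = 41.5° (true dip is 54.4°, so apparent ≤ true as expected).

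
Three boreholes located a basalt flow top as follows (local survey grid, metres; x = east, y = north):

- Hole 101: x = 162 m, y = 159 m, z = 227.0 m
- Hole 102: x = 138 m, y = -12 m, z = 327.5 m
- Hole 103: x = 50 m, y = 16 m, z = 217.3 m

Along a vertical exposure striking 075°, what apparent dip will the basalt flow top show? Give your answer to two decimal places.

38.51°

Let the plane be z = a·x + b·y + c.
Hole 102−Hole 101: −24a − 171b = 100.5;  Hole 103−Hole 101: −112a − 143b = −9.7.
Solving gives a = 1.01973, b = −0.73084.
Unit vector along 075° is (sin 75°, cos 75°) = (0.9659, 0.2588).
Slope in that direction = a·(0.9659) + b·(0.2588) = 0.79583.
Apparent dip = arctan|0.79583| = 38.51° (true dip is 51.4°, so apparent ≤ true as expected).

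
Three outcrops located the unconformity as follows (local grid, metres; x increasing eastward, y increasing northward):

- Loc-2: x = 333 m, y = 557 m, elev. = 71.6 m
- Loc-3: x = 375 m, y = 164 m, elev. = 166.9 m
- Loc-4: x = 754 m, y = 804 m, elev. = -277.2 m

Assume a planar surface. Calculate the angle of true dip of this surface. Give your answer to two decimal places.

35.64°

Two edge vectors: Loc-2→Loc-3 = (42, -393, 95.3), Loc-2→Loc-4 = (421, 247, -348.8).
Normal n = (Loc-2→Loc-3) × (Loc-2→Loc-4) = (113539.3, 54770.9, 175827).
So ∂z/∂x = −n_x/n_z = −0.64574 and ∂z/∂y = −n_y/n_z = −0.31150.
Gradient magnitude |∇z| = √(a² + b²) = √(0.41699 + 0.09704) = 0.71695.
True dip = arctan(0.71695) = 35.64°, dipping toward ENE (azimuth ≈ 064°).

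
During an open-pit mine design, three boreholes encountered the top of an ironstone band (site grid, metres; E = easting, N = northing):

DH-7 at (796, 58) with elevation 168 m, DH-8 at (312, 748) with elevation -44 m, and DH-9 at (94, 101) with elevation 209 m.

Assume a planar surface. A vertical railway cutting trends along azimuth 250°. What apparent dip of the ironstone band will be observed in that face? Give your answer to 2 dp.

11.32°

Let the plane be z = a·E + b·N + c.
DH-8−DH-7: −484a + 690b = −212;  DH-9−DH-7: −702a + 43b = 41.
Solving gives a = −0.08069, b = −0.36385.
Unit vector along 250° is (sin 250°, cos 250°) = (-0.9397, -0.3420).
Slope in that direction = a·(-0.9397) + b·(-0.3420) = 0.20027.
Apparent dip = arctan|0.20027| = 11.32° (true dip is 20.4°, so apparent ≤ true as expected).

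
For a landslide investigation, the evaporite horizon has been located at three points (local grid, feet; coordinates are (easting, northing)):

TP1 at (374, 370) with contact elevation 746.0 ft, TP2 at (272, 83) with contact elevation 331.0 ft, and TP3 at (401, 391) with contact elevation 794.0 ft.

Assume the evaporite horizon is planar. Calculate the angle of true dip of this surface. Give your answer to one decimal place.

55.3°

Let the plane be z = a·E + b·N + c.
TP2−TP1: −102a − 287b = −415;  TP3−TP1: 27a + 21b = 48.
Solving gives a = 0.90262, b = 1.12520.
Gradient magnitude |∇z| = √(a² + b²) = √(0.81473 + 1.26608) = 1.44250.
True dip = arctan(1.44250) = 55.3°, dipping toward SW (azimuth ≈ 219°).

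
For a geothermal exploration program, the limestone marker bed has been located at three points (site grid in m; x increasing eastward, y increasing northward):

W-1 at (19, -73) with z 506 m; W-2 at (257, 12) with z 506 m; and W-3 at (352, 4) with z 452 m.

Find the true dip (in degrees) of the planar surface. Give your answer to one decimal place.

53.8°

Let the plane be z = a·x + b·y + c.
W-2−W-1: 238a + 85b = 0;  W-3−W-1: 333a + 77b = −54.
Solving gives a = −0.45997, b = 1.28790.
Gradient magnitude |∇z| = √(a² + b²) = √(0.21157 + 1.65870) = 1.36758.
True dip = arctan(1.36758) = 53.8°, dipping toward SSE (azimuth ≈ 160°).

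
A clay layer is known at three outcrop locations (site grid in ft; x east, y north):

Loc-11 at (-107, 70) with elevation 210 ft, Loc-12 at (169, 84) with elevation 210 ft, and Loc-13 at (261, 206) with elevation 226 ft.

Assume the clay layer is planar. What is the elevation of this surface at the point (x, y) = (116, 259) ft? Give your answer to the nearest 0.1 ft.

234.2 ft

Two edge vectors: Loc-11→Loc-12 = (276, 14, 0), Loc-11→Loc-13 = (368, 136, 16).
Normal n = (Loc-11→Loc-12) × (Loc-11→Loc-13) = (224, -4416, 32384).
So ∂z/∂x = −n_x/n_z = −0.00692 and ∂z/∂y = −n_y/n_z = 0.13636.
Intercept c from Loc-11: 210 − 0.74 − 9.55 = 199.71.
At (116, 259): z = −0.8 + 35.3 + 199.71 = 234.2 ft.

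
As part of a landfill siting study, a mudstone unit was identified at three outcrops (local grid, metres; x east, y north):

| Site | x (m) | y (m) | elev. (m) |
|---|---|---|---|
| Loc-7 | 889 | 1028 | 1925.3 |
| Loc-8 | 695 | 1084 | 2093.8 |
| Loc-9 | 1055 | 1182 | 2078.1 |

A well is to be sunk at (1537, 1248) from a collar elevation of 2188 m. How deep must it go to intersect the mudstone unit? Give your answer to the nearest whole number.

Two edge vectors: Loc-7→Loc-8 = (-194, 56, 168.5), Loc-7→Loc-9 = (166, 154, 152.8).
Normal n = (Loc-7→Loc-8) × (Loc-7→Loc-9) = (-17392.2, 57614.2, -39172).
So ∂z/∂x = −n_x/n_z = −0.44400 and ∂z/∂y = −n_y/n_z = 1.47080.
Intercept c from Loc-7: 1925.3 + 394.71 − 1511.98 = 808.03.
At (1537, 1248): z_contact = −682.4 + 1835.6 + 808.03 = 1961.2 m.
Depth below ground = 2188 − 1961.2 = 227 m.

227 m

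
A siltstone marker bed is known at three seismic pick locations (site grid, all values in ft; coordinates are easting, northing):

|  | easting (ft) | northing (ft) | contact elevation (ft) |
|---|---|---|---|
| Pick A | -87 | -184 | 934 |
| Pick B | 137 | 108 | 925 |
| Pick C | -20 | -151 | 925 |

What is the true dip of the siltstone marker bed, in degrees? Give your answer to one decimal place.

12.6°

Let the plane be z = a·easting + b·northing + c.
Pick B−Pick A: 224a + 292b = −9;  Pick C−Pick A: 67a + 33b = −9.
Solving gives a = −0.19151, b = 0.11609.
Gradient magnitude |∇z| = √(a² + b²) = √(0.03667 + 0.01348) = 0.22394.
True dip = arctan(0.22394) = 12.6°, dipping toward ESE (azimuth ≈ 121°).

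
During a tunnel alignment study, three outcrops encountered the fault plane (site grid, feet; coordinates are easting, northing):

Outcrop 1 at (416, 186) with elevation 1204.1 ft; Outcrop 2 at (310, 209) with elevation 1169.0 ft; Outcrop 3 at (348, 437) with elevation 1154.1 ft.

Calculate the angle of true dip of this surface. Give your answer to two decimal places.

Two edge vectors: Outcrop 1→Outcrop 2 = (-106, 23, -35.1), Outcrop 1→Outcrop 3 = (-68, 251, -50).
Normal n = (Outcrop 1→Outcrop 2) × (Outcrop 1→Outcrop 3) = (7660.1, -2913.2, -25042).
So ∂z/∂easting = −n_x/n_z = 0.30589 and ∂z/∂northing = −n_y/n_z = −0.11633.
Gradient magnitude |∇z| = √(a² + b²) = √(0.09357 + 0.01353) = 0.32726.
True dip = arctan(0.32726) = 18.12°, dipping toward WNW (azimuth ≈ 291°).

18.12°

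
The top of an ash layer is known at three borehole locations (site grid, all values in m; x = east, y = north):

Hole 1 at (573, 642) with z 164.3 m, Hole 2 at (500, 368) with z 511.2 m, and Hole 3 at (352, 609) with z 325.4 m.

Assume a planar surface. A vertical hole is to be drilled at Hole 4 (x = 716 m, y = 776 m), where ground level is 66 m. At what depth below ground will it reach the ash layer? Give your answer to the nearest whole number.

132 m

Let the plane be z = a·x + b·y + c.
Hole 2−Hole 1: −73a − 274b = 346.9;  Hole 3−Hole 1: −221a − 33b = 161.1.
Solving gives a = −0.56228, b = −1.11625.
Then c = 164.3 − a·573 − b·642 = 1203.12.
At (716, 776): z_contact = −402.6 − 866.2 + 1203.12 = -65.7 m.
Depth below ground = 66 − (-65.7) = 132 m.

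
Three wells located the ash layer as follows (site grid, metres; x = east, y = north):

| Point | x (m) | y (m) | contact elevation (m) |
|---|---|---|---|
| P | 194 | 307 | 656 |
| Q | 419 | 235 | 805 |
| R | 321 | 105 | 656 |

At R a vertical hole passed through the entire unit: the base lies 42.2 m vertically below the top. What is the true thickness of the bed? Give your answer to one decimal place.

30.2 m

Let the plane be z = a·x + b·y + c.
Q−P: 225a − 72b = 149;  R−P: 127a − 202b = 0.
Solving gives a = 0.82901, b = 0.52121.
|∇z| = √(a²+b²) = 0.97924, so dip δ = arctan(0.97924) = 44.40°.
True thickness = vertical thickness × cos δ = 42.2 × cos 44.40° = 30.2 m.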